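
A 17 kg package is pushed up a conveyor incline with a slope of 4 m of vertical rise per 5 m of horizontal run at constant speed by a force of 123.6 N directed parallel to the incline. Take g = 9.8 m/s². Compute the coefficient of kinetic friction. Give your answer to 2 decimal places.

At constant speed ΣF = 0 along the incline. The applied 123.6 N acts up the slope; the weight component mg sin 38.66° = 104.074 N and kinetic friction μN both act down the slope.
So 123.6 = 104.074 + μ × 130.093, giving μ = (123.6 − 104.074) / 130.093 = 0.1501.

0.15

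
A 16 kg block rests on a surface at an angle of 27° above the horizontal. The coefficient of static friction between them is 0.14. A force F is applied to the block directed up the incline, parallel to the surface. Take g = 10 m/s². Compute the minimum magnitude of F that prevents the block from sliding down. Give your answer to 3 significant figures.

52.7 N

The normal force is N = mg cos 27° = 142.561 N. With F at its minimum the block is on the verge of sliding down, so static friction is at its maximum μ_s N = 0.14 × 142.561 = 19.959 N and acts up the slope.
Equilibrium along the incline: F + μ_s N = mg sin 27°, so F = 72.638 − 19.959 = 52.679 N.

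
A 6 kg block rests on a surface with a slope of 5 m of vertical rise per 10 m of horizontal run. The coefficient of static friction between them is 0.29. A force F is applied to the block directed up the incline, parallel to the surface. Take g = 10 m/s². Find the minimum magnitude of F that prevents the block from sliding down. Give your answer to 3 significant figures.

11.3 N

The normal force is N = mg cos 26.57° = 53.666 N. With F at its minimum the block is on the verge of sliding down, so static friction is at its maximum μ_s N = 0.29 × 53.666 = 15.563 N and acts up the slope.
Equilibrium along the incline: F + μ_s N = mg sin 26.57°, so F = 26.833 − 15.563 = 11.270 N.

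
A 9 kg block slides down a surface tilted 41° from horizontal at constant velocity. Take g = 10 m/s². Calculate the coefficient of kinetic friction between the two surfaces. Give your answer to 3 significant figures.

At constant velocity the net force along the incline is zero: mg sin 41° = μ mg cos 41°.
So μ = tan 41° = 0.6561 / 0.7547 = 0.8694.

0.869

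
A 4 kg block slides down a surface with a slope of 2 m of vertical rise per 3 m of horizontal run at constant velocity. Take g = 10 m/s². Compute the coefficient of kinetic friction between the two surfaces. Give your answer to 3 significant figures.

0.667

At constant velocity the net force along the incline is zero: mg sin 33.69° = μ mg cos 33.69°.
So μ = tan 33.69° = 0.5547 / 0.8321 = 0.6666.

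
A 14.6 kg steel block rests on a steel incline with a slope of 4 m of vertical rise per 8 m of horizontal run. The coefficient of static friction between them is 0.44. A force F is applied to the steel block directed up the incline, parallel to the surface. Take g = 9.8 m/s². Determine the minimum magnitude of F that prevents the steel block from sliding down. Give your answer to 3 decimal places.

The normal force is N = mg cos 26.57° = 127.975 N. With F at its minimum the steel block is on the verge of sliding down, so static friction is at its maximum μ_s N = 0.44 × 127.975 = 56.309 N and acts up the slope.
Equilibrium along the incline: F + μ_s N = mg sin 26.57°, so F = 63.987 − 56.309 = 7.678 N.

7.678 N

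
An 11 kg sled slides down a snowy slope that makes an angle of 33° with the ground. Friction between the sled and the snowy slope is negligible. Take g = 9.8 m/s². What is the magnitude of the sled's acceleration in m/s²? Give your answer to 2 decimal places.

5.34 m/s²

Resolving the weight along the incline: the component pulling the sled down the slope is mg sin 33° = 11 × 9.8 × 0.5446 = 58.708 N, and the normal force is N = mg cos 33° = 11 × 9.8 × 0.8387 = 90.412 N.
With no friction the net force along the incline is 58.708 N, so a = g sin 33° = 58.708 / 11 = 5.3371 m/s².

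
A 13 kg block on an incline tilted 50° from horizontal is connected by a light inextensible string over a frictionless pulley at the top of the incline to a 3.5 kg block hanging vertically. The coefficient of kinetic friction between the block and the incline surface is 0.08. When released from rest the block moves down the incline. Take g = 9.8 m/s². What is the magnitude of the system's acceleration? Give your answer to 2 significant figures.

For the block on the incline: the weight component along the slope is m₁g sin 50° = 13 × 9.8 × 0.7660 = 97.588 N and the normal force is N = m₁g cos 50° = 81.891 N.
Kinetic friction opposes the block's motion down the incline: f = μN = 0.08 × 81.891 = 6.551 N acting up the slope.
Newton's second law for the block (down-slope positive): 97.588 − 6.551 − T = 13 a. For the hanging block (upward positive): T − 3.5 × 9.8 = 3.5 a.
Adding the two equations eliminates T: 56.737 = 16.5 a, so a = 3.4386 m/s².

3.4 m/s²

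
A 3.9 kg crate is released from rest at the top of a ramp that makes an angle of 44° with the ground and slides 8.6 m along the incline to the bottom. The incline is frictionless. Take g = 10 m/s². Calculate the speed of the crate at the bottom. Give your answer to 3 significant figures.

10.9 m/s

The weight component along the incline is mg sin 44° = 27.092 N and the normal force is N = mg cos 44° = 28.054 N.
With no friction, a = g sin 44° = 6.9466 m/s².
Starting from rest over a distance of 8.6 m, v² = 2aL = 2 × 6.9466 × 8.6 = 119.4815, so v = 10.9308 m/s.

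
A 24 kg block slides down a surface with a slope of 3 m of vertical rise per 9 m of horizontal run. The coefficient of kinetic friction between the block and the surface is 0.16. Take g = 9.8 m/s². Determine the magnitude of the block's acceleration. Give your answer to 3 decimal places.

1.611 m/s²

Resolving the weight along the incline: the component pulling the block down the slope is mg sin 18.43° = 24 × 9.8 × 0.3162 = 74.370 N, and the normal force is N = mg cos 18.43° = 24 × 9.8 × 0.9487 = 223.134 N.
Kinetic friction acts up the slope with magnitude f = μN = 0.16 × 223.134 = 35.701 N.
Net force along the incline is 74.370 − 35.701 = 38.669 N, so a = 38.669 / 24 = 1.6112 m/s².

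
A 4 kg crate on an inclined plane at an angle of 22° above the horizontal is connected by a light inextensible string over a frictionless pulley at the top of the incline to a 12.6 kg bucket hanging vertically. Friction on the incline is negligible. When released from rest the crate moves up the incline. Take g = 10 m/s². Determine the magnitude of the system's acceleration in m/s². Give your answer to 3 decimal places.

6.688 m/s²

For the crate on the incline: the weight component along the slope is m₁g sin 22° = 4 × 10 × 0.3746 = 14.984 N and the normal force is N = m₁g cos 22° = 37.087 N.
Newton's second law for the crate (up-slope positive): T − 14.984 = 4 a. For the hanging bucket (downward positive): 12.6 × 10 − T = 12.6 a.
Adding the two equations eliminates T: 111.016 = 16.6 a, so a = 6.6877 m/s².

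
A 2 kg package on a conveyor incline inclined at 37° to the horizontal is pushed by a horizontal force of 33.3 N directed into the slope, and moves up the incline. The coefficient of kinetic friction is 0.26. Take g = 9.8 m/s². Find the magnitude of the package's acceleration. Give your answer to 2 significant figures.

2.8 m/s²

The horizontal push has components F cos 37° = 33.3 × 0.7986 = 26.593 N up the incline and F sin 37° = 33.3 × 0.6018 = 20.040 N pressing into the surface.
The normal force is therefore N = mg cos 37° + F sin 37° = 15.653 + 20.040 = 35.693 N, and kinetic friction down the slope is μN = 0.26 × 35.693 = 9.280 N.
Along the incline: F cos 37° − mg sin 37° − μN = ma, so 26.593 − 11.795 − 9.280 = 2 a, giving a = 2.7590 m/s².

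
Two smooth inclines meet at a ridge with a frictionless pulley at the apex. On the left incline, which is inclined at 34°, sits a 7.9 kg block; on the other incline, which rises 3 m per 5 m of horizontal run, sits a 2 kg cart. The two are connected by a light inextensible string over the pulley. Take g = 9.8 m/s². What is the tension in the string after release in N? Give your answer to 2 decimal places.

Resolve each weight along its own incline: the 7.9 kg mass has component 7.9 × 9.8 × sin 34° = 43.293 N down its slope, and the 2 kg mass has 2 × 9.8 × sin 30.96° = 10.084 N down its slope.
The 7.9 kg side's 43.293 N exceeds the other side's 10.084 N, so that mass slides down and the 2 kg mass slides up. Taking that direction as positive, Newton's second law for the whole system gives 43.293 − 10.084 = (7.9 + 2) a, so a = 33.209 / 9.9 = 3.3544 m/s².
For the 2 kg mass (up-slope positive): T − 10.084 = 2 × 3.3544, so T = 16.793 N.

16.79 N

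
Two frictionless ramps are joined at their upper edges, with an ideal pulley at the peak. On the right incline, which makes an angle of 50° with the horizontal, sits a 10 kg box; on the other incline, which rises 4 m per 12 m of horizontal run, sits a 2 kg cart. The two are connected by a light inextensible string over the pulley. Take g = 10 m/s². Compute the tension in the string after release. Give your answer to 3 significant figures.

Resolve each weight along its own incline: the 10 kg mass has component 10 × 10 × sin 50° = 76.604 N down its slope, and the 2 kg mass has 2 × 10 × sin 18.43° = 6.325 N down its slope.
The 10 kg side's 76.604 N exceeds the other side's 6.325 N, so that mass slides down and the 2 kg mass slides up. Taking that direction as positive, Newton's second law for the whole system gives 76.604 − 6.325 = (10 + 2) a, so a = 70.279 / 12 = 5.8566 m/s².
For the 2 kg mass (up-slope positive): T − 6.325 = 2 × 5.8566, so T = 18.038 N.

18.0 N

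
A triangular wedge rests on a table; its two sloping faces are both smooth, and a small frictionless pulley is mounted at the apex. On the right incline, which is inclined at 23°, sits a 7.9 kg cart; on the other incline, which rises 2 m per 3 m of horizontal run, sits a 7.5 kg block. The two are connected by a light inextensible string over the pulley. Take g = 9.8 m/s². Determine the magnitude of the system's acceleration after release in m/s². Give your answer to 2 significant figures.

Resolve each weight along its own incline: the 7.9 kg mass has component 7.9 × 9.8 × sin 23° = 30.250 N down its slope, and the 7.5 kg mass has 7.5 × 9.8 × sin 33.69° = 40.770 N down its slope.
The 7.5 kg side's 40.770 N exceeds the other side's 30.250 N, so that mass slides down and the 7.9 kg mass slides up. Taking that direction as positive, Newton's second law for the whole system gives 40.770 − 30.250 = (7.9 + 7.5) a, so a = 10.520 / 15.4 = 0.6831 m/s².

0.68 m/s²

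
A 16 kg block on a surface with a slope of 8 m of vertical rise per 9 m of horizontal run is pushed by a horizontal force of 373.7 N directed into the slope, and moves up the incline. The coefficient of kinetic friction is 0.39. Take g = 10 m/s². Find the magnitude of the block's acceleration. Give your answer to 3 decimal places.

1.846 m/s²

The horizontal push has components F cos 41.63° = 373.7 × 0.7474 = 279.303 N up the incline and F sin 41.63° = 373.7 × 0.6644 = 248.286 N pressing into the surface.
The normal force is therefore N = mg cos 41.63° + F sin 41.63° = 119.584 + 248.286 = 367.870 N, and kinetic friction down the slope is μN = 0.39 × 367.870 = 143.469 N.
Along the incline: F cos 41.63° − mg sin 41.63° − μN = ma, so 279.303 − 106.304 − 143.469 = 16 a, giving a = 1.8456 m/s².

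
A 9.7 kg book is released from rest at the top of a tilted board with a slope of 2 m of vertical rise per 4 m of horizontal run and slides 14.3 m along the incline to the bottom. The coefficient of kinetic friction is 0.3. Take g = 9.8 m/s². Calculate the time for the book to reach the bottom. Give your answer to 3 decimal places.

4.039 s

The weight component along the incline is mg sin 26.57° = 42.512 N and the normal force is N = mg cos 26.57° = 85.024 N.
Friction up the slope is f = μN = 0.3 × 85.024 = 25.507 N, so the net downslope force is 42.512 − 25.507 = 17.005 N and a = 17.005 / 9.7 = 1.7531 m/s².
Starting from rest, L = ½at², so t = √(2L/a) = √(2 × 14.3 / 1.7531) = 4.0391 s.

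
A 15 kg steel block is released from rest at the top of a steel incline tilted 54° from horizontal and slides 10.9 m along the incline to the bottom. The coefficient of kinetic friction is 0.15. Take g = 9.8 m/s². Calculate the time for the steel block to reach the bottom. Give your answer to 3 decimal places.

1.757 s

The weight component along the incline is mg sin 54° = 118.925 N and the normal force is N = mg cos 54° = 86.404 N.
Friction up the slope is f = μN = 0.15 × 86.404 = 12.961 N, so the net downslope force is 118.925 − 12.961 = 105.964 N and a = 105.964 / 15 = 7.0643 m/s².
Starting from rest, L = ½at², so t = √(2L/a) = √(2 × 10.9 / 7.0643) = 1.7567 s.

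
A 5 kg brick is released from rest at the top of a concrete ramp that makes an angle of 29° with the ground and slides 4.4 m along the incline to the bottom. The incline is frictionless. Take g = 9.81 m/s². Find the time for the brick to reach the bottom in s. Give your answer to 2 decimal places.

The weight component along the incline is mg sin 29° = 23.780 N and the normal force is N = mg cos 29° = 42.900 N.
With no friction, a = g sin 29° = 4.7560 m/s².
Starting from rest, L = ½at², so t = √(2L/a) = √(2 × 4.4 / 4.7560) = 1.3603 s.

1.36 s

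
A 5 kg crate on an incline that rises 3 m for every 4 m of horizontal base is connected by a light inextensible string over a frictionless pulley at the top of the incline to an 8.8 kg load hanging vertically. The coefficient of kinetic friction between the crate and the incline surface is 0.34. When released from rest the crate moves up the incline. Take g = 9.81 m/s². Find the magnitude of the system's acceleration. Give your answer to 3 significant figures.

For the crate on the incline: the weight component along the slope is m₁g sin 36.87° = 5 × 9.81 × 0.6000 = 29.430 N and the normal force is N = m₁g cos 36.87° = 39.240 N.
Kinetic friction opposes the crate's motion up the incline: f = μN = 0.34 × 39.240 = 13.342 N acting down the slope.
Newton's second law for the crate (up-slope positive): T − 29.430 − 13.342 = 5 a. For the hanging load (downward positive): 8.8 × 9.81 − T = 8.8 a.
Adding the two equations eliminates T: 43.556 = 13.8 a, so a = 3.1562 m/s².

3.16 m/s²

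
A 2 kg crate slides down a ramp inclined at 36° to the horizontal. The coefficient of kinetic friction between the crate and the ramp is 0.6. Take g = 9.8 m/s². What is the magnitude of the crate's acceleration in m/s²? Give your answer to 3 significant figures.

Resolving the weight along the incline: the component pulling the crate down the slope is mg sin 36° = 2 × 9.8 × 0.5878 = 11.521 N, and the normal force is N = mg cos 36° = 2 × 9.8 × 0.8090 = 15.856 N.
Kinetic friction acts up the slope with magnitude f = μN = 0.6 × 15.856 = 9.514 N.
Net force along the incline is 11.521 − 9.514 = 2.007 N, so a = 2.007 / 2 = 1.0035 m/s².

1.00 m/s²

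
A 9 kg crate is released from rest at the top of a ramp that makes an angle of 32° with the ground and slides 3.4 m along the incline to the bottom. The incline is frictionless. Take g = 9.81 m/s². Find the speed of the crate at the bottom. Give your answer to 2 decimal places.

5.95 m/s

The weight component along the incline is mg sin 32° = 46.787 N and the normal force is N = mg cos 32° = 74.874 N.
With no friction, a = g sin 32° = 5.1985 m/s².
Starting from rest over a distance of 3.4 m, v² = 2aL = 2 × 5.1985 × 3.4 = 35.3498, so v = 5.9456 m/s.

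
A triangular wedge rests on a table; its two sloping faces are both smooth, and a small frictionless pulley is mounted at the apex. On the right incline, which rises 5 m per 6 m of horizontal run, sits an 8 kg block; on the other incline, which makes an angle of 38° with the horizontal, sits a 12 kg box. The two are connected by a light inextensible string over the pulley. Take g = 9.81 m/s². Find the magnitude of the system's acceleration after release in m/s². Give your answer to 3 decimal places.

1.112 m/s²

Resolve each weight along its own incline: the 8 kg mass has component 8 × 9.81 × sin 39.81° = 50.242 N down its slope, and the 12 kg mass has 12 × 9.81 × sin 38° = 72.476 N down its slope.
The 12 kg side's 72.476 N exceeds the other side's 50.242 N, so that mass slides down and the 8 kg mass slides up. Taking that direction as positive, Newton's second law for the whole system gives 72.476 − 50.242 = (8 + 12) a, so a = 22.234 / 20 = 1.1117 m/s².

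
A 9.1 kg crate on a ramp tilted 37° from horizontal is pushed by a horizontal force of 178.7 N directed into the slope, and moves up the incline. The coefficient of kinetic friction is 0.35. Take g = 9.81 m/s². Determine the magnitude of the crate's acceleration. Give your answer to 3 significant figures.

The horizontal push has components F cos 37° = 178.7 × 0.7986 = 142.710 N up the incline and F sin 37° = 178.7 × 0.6018 = 107.542 N pressing into the surface.
The normal force is therefore N = mg cos 37° + F sin 37° = 71.292 + 107.542 = 178.834 N, and kinetic friction down the slope is μN = 0.35 × 178.834 = 62.592 N.
Along the incline: F cos 37° − mg sin 37° − μN = ma, so 142.710 − 53.723 − 62.592 = 9.1 a, giving a = 2.9005 m/s².

2.90 m/s²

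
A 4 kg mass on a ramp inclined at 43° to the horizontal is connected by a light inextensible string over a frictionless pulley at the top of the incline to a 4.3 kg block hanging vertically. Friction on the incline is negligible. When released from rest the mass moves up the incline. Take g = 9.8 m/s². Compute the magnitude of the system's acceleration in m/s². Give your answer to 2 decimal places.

1.86 m/s²

For the mass on the incline: the weight component along the slope is m₁g sin 43° = 4 × 9.8 × 0.6820 = 26.734 N and the normal force is N = m₁g cos 43° = 28.669 N.
Newton's second law for the mass (up-slope positive): T − 26.734 = 4 a. For the hanging block (downward positive): 4.3 × 9.8 − T = 4.3 a.
Adding the two equations eliminates T: 15.406 = 8.3 a, so a = 1.8561 m/s².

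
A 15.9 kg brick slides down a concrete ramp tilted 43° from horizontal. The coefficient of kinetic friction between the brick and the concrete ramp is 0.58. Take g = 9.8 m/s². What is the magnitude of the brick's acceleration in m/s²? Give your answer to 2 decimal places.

Resolving the weight along the incline: the component pulling the brick down the slope is mg sin 43° = 15.9 × 9.8 × 0.6820 = 106.269 N, and the normal force is N = mg cos 43° = 15.9 × 9.8 × 0.7314 = 113.967 N.
Kinetic friction acts up the slope with magnitude f = μN = 0.58 × 113.967 = 66.101 N.
Net force along the incline is 106.269 − 66.101 = 40.168 N, so a = 40.168 / 15.9 = 2.5263 m/s².

2.53 m/s²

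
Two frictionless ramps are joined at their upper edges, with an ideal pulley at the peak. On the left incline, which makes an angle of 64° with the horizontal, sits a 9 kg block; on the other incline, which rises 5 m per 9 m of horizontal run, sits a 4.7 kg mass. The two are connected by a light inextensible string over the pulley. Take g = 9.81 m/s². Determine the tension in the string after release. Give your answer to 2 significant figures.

42 N

Resolve each weight along its own incline: the 9 kg mass has component 9 × 9.81 × sin 64° = 79.355 N down its slope, and the 4.7 kg mass has 4.7 × 9.81 × sin 29.05° = 22.392 N down its slope.
The 9 kg side's 79.355 N exceeds the other side's 22.392 N, so that mass slides down and the 4.7 kg mass slides up. Taking that direction as positive, Newton's second law for the whole system gives 79.355 − 22.392 = (9 + 4.7) a, so a = 56.963 / 13.7 = 4.1579 m/s².
For the 4.7 kg mass (up-slope positive): T − 22.392 = 4.7 × 4.1579, so T = 41.934 N.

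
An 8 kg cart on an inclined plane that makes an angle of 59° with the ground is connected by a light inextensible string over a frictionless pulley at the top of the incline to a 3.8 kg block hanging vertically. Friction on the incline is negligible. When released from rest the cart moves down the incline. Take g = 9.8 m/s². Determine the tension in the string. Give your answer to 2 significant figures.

For the cart on the incline: the weight component along the slope is m₁g sin 59° = 8 × 9.8 × 0.8572 = 67.204 N and the normal force is N = m₁g cos 59° = 40.379 N.
Newton's second law for the cart (down-slope positive): 67.204 − T = 8 a. For the hanging block (upward positive): T − 3.8 × 9.8 = 3.8 a.
Adding the two equations eliminates T: 29.964 = 11.8 a, so a = 2.5393 m/s².
Then from the hanging block's equation, T = 3.8 × (9.8 + 2.5393) = 46.889 N.

47 N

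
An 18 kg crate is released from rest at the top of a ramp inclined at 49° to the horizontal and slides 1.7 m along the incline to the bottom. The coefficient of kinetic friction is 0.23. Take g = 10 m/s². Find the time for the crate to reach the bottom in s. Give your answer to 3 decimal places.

The weight component along the incline is mg sin 49° = 135.848 N and the normal force is N = mg cos 49° = 118.091 N.
Friction up the slope is f = μN = 0.23 × 118.091 = 27.161 N, so the net downslope force is 135.848 − 27.161 = 108.687 N and a = 108.687 / 18 = 6.0382 m/s².
Starting from rest, L = ½at², so t = √(2L/a) = √(2 × 1.7 / 6.0382) = 0.7504 s.

0.750 s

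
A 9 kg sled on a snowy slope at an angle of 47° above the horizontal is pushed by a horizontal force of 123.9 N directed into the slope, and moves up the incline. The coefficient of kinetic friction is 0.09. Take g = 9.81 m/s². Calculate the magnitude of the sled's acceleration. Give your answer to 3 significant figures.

The horizontal push has components F cos 47° = 123.9 × 0.6820 = 84.500 N up the incline and F sin 47° = 123.9 × 0.7314 = 90.620 N pressing into the surface.
The normal force is therefore N = mg cos 47° + F sin 47° = 60.214 + 90.620 = 150.834 N, and kinetic friction down the slope is μN = 0.09 × 150.834 = 13.575 N.
Along the incline: F cos 47° − mg sin 47° − μN = ma, so 84.500 − 64.575 − 13.575 = 9 a, giving a = 0.7056 m/s².

0.706 m/s²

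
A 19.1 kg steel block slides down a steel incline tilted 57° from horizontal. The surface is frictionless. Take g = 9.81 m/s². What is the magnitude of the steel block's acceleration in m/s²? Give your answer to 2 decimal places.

Resolving the weight along the incline: the component pulling the steel block down the slope is mg sin 57° = 19.1 × 9.81 × 0.8387 = 157.148 N, and the normal force is N = mg cos 57° = 19.1 × 9.81 × 0.5446 = 102.042 N.
With no friction the net force along the incline is 157.148 N, so a = g sin 57° = 157.148 / 19.1 = 8.2276 m/s².

8.23 m/s²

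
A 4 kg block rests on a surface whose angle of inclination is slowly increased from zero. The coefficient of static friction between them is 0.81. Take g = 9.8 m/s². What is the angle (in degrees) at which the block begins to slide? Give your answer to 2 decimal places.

39.01°

At the threshold of sliding, static friction is at its maximum μ_s N and exactly balances the weight component along the incline: mg sin θ = μ_s mg cos θ.
Hence tan θ = μ_s = 0.81, so θ = arctan(0.81) = 39.0075°.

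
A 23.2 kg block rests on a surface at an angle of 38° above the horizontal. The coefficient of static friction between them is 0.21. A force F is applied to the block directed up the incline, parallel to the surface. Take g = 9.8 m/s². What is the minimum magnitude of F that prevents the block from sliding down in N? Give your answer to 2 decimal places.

102.35 N

The normal force is N = mg cos 38° = 179.162 N. With F at its minimum the block is on the verge of sliding down, so static friction is at its maximum μ_s N = 0.21 × 179.162 = 37.624 N and acts up the slope.
Equilibrium along the incline: F + μ_s N = mg sin 38°, so F = 139.977 − 37.624 = 102.353 N.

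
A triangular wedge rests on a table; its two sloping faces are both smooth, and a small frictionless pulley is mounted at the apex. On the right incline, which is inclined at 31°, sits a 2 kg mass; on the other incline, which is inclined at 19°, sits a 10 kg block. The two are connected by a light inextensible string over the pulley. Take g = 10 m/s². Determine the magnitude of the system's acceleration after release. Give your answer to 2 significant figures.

1.9 m/s²

Resolve each weight along its own incline: the 2 kg mass has component 2 × 10 × sin 31° = 10.301 N down its slope, and the 10 kg mass has 10 × 10 × sin 19° = 32.557 N down its slope.
The 10 kg side's 32.557 N exceeds the other side's 10.301 N, so that mass slides down and the 2 kg mass slides up. Taking that direction as positive, Newton's second law for the whole system gives 32.557 − 10.301 = (2 + 10) a, so a = 22.256 / 12 = 1.8547 m/s².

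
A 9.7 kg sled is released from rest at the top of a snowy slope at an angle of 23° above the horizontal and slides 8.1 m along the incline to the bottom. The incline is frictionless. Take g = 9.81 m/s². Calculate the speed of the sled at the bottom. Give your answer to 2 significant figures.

7.9 m/s

The weight component along the incline is mg sin 23° = 37.181 N and the normal force is N = mg cos 23° = 87.592 N.
With no friction, a = g sin 23° = 3.8331 m/s².
Starting from rest over a distance of 8.1 m, v² = 2aL = 2 × 3.8331 × 8.1 = 62.0962, so v = 7.8801 m/s.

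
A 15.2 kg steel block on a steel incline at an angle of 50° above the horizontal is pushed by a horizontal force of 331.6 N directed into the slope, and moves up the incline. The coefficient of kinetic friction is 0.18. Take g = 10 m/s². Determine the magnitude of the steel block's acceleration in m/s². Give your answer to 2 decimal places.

The horizontal push has components F cos 50° = 331.6 × 0.6428 = 213.152 N up the incline and F sin 50° = 331.6 × 0.7660 = 254.006 N pressing into the surface.
The normal force is therefore N = mg cos 50° + F sin 50° = 97.706 + 254.006 = 351.712 N, and kinetic friction down the slope is μN = 0.18 × 351.712 = 63.308 N.
Along the incline: F cos 50° − mg sin 50° − μN = ma, so 213.152 − 116.432 − 63.308 = 15.2 a, giving a = 2.1982 m/s².

2.20 m/s²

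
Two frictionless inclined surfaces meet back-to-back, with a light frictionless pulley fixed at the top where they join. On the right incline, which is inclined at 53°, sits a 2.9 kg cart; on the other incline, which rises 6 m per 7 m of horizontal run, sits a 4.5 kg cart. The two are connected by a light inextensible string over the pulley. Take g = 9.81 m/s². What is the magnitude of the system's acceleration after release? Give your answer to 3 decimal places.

0.812 m/s²

Resolve each weight along its own incline: the 2.9 kg mass has component 2.9 × 9.81 × sin 53° = 22.720 N down its slope, and the 4.5 kg mass has 4.5 × 9.81 × sin 40.60° = 28.729 N down its slope.
The 4.5 kg side's 28.729 N exceeds the other side's 22.720 N, so that mass slides down and the 2.9 kg mass slides up. Taking that direction as positive, Newton's second law for the whole system gives 28.729 − 22.720 = (2.9 + 4.5) a, so a = 6.009 / 7.4 = 0.8120 m/s².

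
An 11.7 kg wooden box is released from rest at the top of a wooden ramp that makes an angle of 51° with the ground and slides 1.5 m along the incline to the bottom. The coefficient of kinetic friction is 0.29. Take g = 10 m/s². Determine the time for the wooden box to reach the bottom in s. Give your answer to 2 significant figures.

0.71 s

The weight component along the incline is mg sin 51° = 90.926 N and the normal force is N = mg cos 51° = 73.630 N.
Friction up the slope is f = μN = 0.29 × 73.630 = 21.353 N, so the net downslope force is 90.926 − 21.353 = 69.573 N and a = 69.573 / 11.7 = 5.9464 m/s².
Starting from rest, L = ½at², so t = √(2L/a) = √(2 × 1.5 / 5.9464) = 0.7103 s.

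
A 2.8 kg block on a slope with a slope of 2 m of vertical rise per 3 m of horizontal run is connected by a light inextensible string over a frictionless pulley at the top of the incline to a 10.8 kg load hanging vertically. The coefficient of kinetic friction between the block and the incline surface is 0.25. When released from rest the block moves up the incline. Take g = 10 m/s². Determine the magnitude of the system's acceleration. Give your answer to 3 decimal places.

For the block on the incline: the weight component along the slope is m₁g sin 33.69° = 2.8 × 10 × 0.5547 = 15.532 N and the normal force is N = m₁g cos 33.69° = 23.297 N.
Kinetic friction opposes the block's motion up the incline: f = μN = 0.25 × 23.297 = 5.824 N acting down the slope.
Newton's second law for the block (up-slope positive): T − 15.532 − 5.824 = 2.8 a. For the hanging load (downward positive): 10.8 × 10 − T = 10.8 a.
Adding the two equations eliminates T: 86.644 = 13.6 a, so a = 6.3709 m/s².

6.371 m/s²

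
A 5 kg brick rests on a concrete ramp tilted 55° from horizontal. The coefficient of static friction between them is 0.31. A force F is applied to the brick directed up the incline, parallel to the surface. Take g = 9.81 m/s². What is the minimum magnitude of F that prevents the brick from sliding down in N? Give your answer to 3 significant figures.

31.5 N

The normal force is N = mg cos 55° = 28.134 N. With F at its minimum the brick is on the verge of sliding down, so static friction is at its maximum μ_s N = 0.31 × 28.134 = 8.722 N and acts up the slope.
Equilibrium along the incline: F + μ_s N = mg sin 55°, so F = 40.179 − 8.722 = 31.457 N.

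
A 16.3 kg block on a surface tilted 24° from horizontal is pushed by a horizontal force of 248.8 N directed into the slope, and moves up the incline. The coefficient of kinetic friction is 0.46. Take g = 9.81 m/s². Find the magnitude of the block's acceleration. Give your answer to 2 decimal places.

2.98 m/s²

The horizontal push has components F cos 24° = 248.8 × 0.9135 = 227.279 N up the incline and F sin 24° = 248.8 × 0.4067 = 101.187 N pressing into the surface.
The normal force is therefore N = mg cos 24° + F sin 24° = 146.071 + 101.187 = 247.258 N, and kinetic friction down the slope is μN = 0.46 × 247.258 = 113.739 N.
Along the incline: F cos 24° − mg sin 24° − μN = ma, so 227.279 − 65.033 − 113.739 = 16.3 a, giving a = 2.9759 m/s².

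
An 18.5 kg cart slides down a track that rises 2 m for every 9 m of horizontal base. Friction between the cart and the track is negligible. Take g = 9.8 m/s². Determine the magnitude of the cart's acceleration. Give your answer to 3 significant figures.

Resolving the weight along the incline: the component pulling the cart down the slope is mg sin 12.53° = 18.5 × 9.8 × 0.2169 = 39.324 N, and the normal force is N = mg cos 12.53° = 18.5 × 9.8 × 0.9762 = 176.985 N.
With no friction the net force along the incline is 39.324 N, so a = g sin 12.53° = 39.324 / 18.5 = 2.1256 m/s².

2.13 m/s²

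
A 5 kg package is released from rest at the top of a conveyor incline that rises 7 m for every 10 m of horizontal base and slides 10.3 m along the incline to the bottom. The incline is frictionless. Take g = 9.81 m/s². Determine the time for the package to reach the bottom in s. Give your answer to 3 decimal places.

The weight component along the incline is mg sin 34.99° = 28.128 N and the normal force is N = mg cos 34.99° = 40.183 N.
With no friction, a = g sin 34.99° = 5.6257 m/s².
Starting from rest, L = ½at², so t = √(2L/a) = √(2 × 10.3 / 5.6257) = 1.9136 s.

1.914 s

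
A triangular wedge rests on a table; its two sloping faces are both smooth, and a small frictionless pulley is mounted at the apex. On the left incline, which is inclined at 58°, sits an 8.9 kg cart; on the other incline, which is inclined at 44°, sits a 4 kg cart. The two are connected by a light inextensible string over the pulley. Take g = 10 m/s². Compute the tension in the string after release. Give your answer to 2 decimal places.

42.57 N

Resolve each weight along its own incline: the 8.9 kg mass has component 8.9 × 10 × sin 58° = 75.476 N down its slope, and the 4 kg mass has 4 × 10 × sin 44° = 27.786 N down its slope.
The 8.9 kg side's 75.476 N exceeds the other side's 27.786 N, so that mass slides down and the 4 kg mass slides up. Taking that direction as positive, Newton's second law for the whole system gives 75.476 − 27.786 = (8.9 + 4) a, so a = 47.690 / 12.9 = 3.6969 m/s².
For the 4 kg mass (up-slope positive): T − 27.786 = 4 × 3.6969, so T = 42.574 N.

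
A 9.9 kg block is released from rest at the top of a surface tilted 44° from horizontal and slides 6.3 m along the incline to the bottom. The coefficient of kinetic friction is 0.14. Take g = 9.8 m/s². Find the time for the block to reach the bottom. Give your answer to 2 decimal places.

The weight component along the incline is mg sin 44° = 67.396 N and the normal force is N = mg cos 44° = 69.790 N.
Friction up the slope is f = μN = 0.14 × 69.790 = 9.771 N, so the net downslope force is 67.396 − 9.771 = 57.625 N and a = 57.625 / 9.9 = 5.8207 m/s².
Starting from rest, L = ½at², so t = √(2L/a) = √(2 × 6.3 / 5.8207) = 1.4713 s.

1.47 s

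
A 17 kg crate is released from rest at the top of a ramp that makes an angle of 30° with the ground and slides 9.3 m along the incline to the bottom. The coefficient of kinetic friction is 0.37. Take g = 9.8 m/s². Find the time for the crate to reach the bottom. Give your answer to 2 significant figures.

The weight component along the incline is mg sin 30° = 83.300 N and the normal force is N = mg cos 30° = 144.280 N.
Friction up the slope is f = μN = 0.37 × 144.280 = 53.384 N, so the net downslope force is 83.300 − 53.384 = 29.916 N and a = 29.916 / 17 = 1.7598 m/s².
Starting from rest, L = ½at², so t = √(2L/a) = √(2 × 9.3 / 1.7598) = 3.2511 s.

3.3 s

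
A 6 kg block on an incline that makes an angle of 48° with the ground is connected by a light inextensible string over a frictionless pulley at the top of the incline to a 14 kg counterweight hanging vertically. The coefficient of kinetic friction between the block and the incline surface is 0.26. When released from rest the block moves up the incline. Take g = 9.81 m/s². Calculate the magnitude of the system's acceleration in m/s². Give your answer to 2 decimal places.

4.17 m/s²

For the block on the incline: the weight component along the slope is m₁g sin 48° = 6 × 9.81 × 0.7431 = 43.739 N and the normal force is N = m₁g cos 48° = 39.385 N.
Kinetic friction opposes the block's motion up the incline: f = μN = 0.26 × 39.385 = 10.240 N acting down the slope.
Newton's second law for the block (up-slope positive): T − 43.739 − 10.240 = 6 a. For the hanging counterweight (downward positive): 14 × 9.81 − T = 14 a.
Adding the two equations eliminates T: 83.361 = 20 a, so a = 4.1681 m/s².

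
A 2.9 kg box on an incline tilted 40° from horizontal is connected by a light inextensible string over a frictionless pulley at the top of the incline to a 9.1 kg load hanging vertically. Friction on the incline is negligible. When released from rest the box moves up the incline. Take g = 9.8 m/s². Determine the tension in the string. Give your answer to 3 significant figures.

35.4 N

For the box on the incline: the weight component along the slope is m₁g sin 40° = 2.9 × 9.8 × 0.6428 = 18.268 N and the normal force is N = m₁g cos 40° = 21.771 N.
Newton's second law for the box (up-slope positive): T − 18.268 = 2.9 a. For the hanging load (downward positive): 9.1 × 9.8 − T = 9.1 a.
Adding the two equations eliminates T: 70.912 = 12 a, so a = 5.9093 m/s².
Then from the hanging load's equation, T = 9.1 × (9.8 − 5.9093) = 35.405 N.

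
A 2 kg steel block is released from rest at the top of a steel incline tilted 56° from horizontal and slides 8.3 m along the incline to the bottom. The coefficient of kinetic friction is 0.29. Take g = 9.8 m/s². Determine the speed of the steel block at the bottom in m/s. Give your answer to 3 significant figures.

10.4 m/s

The weight component along the incline is mg sin 56° = 16.249 N and the normal force is N = mg cos 56° = 10.960 N.
Friction up the slope is f = μN = 0.29 × 10.960 = 3.178 N, so the net downslope force is 16.249 − 3.178 = 13.071 N and a = 13.071 / 2 = 6.5355 m/s².
Starting from rest over a distance of 8.3 m, v² = 2aL = 2 × 6.5355 × 8.3 = 108.4893, so v = 10.4158 m/s.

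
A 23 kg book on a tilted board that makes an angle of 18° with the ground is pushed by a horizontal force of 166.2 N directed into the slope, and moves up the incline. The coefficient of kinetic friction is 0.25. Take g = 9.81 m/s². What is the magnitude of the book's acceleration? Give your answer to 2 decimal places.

0.95 m/s²

The horizontal push has components F cos 18° = 166.2 × 0.9511 = 158.073 N up the incline and F sin 18° = 166.2 × 0.3090 = 51.356 N pressing into the surface.
The normal force is therefore N = mg cos 18° + F sin 18° = 214.597 + 51.356 = 265.953 N, and kinetic friction down the slope is μN = 0.25 × 265.953 = 66.488 N.
Along the incline: F cos 18° − mg sin 18° − μN = ma, so 158.073 − 69.720 − 66.488 = 23 a, giving a = 0.9507 m/s².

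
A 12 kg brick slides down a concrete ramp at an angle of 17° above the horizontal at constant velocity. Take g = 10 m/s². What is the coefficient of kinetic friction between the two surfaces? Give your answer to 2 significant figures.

At constant velocity the net force along the incline is zero: mg sin 17° = μ mg cos 17°.
So μ = tan 17° = 0.2924 / 0.9563 = 0.3058.

0.31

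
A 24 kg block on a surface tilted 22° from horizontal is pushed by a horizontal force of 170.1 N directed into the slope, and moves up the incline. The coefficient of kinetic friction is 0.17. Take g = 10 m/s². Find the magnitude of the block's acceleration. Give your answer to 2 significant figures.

0.80 m/s²

The horizontal push has components F cos 22° = 170.1 × 0.9272 = 157.717 N up the incline and F sin 22° = 170.1 × 0.3746 = 63.719 N pressing into the surface.
The normal force is therefore N = mg cos 22° + F sin 22° = 222.528 + 63.719 = 286.247 N, and kinetic friction down the slope is μN = 0.17 × 286.247 = 48.662 N.
Along the incline: F cos 22° − mg sin 22° − μN = ma, so 157.717 − 89.904 − 48.662 = 24 a, giving a = 0.7980 m/s².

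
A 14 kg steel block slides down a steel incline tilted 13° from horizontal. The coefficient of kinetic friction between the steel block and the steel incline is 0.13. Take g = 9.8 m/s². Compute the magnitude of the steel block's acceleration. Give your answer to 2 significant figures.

Resolving the weight along the incline: the component pulling the steel block down the slope is mg sin 13° = 14 × 9.8 × 0.2250 = 30.870 N, and the normal force is N = mg cos 13° = 14 × 9.8 × 0.9744 = 133.688 N.
Kinetic friction acts up the slope with magnitude f = μN = 0.13 × 133.688 = 17.379 N.
Net force along the incline is 30.870 − 17.379 = 13.491 N, so a = 13.491 / 14 = 0.9636 m/s².

0.96 m/s²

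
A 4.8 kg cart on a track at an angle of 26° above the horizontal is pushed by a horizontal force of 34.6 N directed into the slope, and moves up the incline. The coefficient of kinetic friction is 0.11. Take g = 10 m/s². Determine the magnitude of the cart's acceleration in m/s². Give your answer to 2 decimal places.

0.76 m/s²

The horizontal push has components F cos 26° = 34.6 × 0.8988 = 31.098 N up the incline and F sin 26° = 34.6 × 0.4384 = 15.169 N pressing into the surface.
The normal force is therefore N = mg cos 26° + F sin 26° = 43.142 + 15.169 = 58.311 N, and kinetic friction down the slope is μN = 0.11 × 58.311 = 6.414 N.
Along the incline: F cos 26° − mg sin 26° − μN = ma, so 31.098 − 21.043 − 6.414 = 4.8 a, giving a = 0.7585 m/s².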